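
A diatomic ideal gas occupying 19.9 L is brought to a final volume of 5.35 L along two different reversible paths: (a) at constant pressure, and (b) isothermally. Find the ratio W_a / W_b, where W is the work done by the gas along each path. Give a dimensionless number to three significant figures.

Path (a) isobaric: W = P₁(V₂ − V₁) → W_a/(P₁V₁) = -0.7312.
Path (b) isothermal: W = P₁V₁ ln(V₂/V₁) → W_b/(P₁V₁) = -1.314.
W_a / W_b = -0.7312 / -1.314 = 0.5566.

W_a / W_b ≈ 0.557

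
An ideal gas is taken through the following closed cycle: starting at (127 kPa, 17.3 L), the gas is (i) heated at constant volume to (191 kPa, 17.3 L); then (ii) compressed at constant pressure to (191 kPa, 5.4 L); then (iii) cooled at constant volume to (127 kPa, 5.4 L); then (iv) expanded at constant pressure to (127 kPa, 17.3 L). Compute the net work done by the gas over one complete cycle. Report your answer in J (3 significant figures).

Constant-volume legs do no work.
W(ii) = (191)(5.4 − 17.3) = -2273 J; W(iv) = (127)(17.3 − 5.4) = 1511 J.
W_net = -2273 + 1511 = -761.6 J (the counter-clockwise enclosed area).

W_net ≈ -762 J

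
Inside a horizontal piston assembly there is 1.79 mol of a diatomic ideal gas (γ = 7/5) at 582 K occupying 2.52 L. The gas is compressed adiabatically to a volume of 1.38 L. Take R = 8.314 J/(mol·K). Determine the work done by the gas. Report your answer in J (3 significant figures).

Adiabatic: TV^(γ−1) = const with γ = 7/5.
T₂ = T₁ (V₁/V₂)^(γ−1) = 582 × (2.52/1.38)^0.4 = 582 × 1.272 = 740.5 K.
W_by = nCᵥ(T₁ − T₂) = (1.79)(20.79)(582 − 740.5) = -5897 J.

W ≈ -5900 J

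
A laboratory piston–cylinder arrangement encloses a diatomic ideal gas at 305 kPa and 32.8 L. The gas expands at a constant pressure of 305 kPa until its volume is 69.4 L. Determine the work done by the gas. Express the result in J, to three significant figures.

Isobaric: W = P ΔV.
W = (305 kPa)(69.4 − 32.8 L) = (305)(36.6) = 11163 J.

W ≈ 11200 J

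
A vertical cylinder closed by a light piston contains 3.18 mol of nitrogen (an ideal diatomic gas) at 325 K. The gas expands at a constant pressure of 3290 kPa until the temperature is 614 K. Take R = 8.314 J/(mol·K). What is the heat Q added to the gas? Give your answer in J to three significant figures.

Isobaric: W = nRΔT = (3.18)(8.314)(289) = 7641 J.
ΔU = nCᵥΔT with Cᵥ = 5R/2: ΔU = (3.18)(20.79)(289) = 19102 J.
Q = ΔU + W = 19102 + 7641 = 26743 J.

Q ≈ 26700 J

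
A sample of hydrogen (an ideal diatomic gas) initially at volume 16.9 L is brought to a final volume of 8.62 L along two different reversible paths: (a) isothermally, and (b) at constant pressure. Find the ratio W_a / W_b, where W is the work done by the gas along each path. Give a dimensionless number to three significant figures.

W_a / W_b ≈ 1.37

Path (a) isothermal: W = P₁V₁ ln(V₂/V₁) → W_a/(P₁V₁) = -0.6732.
Path (b) isobaric: W = P₁(V₂ − V₁) → W_b/(P₁V₁) = -0.4899.
W_a / W_b = -0.6732 / -0.4899 = 1.374.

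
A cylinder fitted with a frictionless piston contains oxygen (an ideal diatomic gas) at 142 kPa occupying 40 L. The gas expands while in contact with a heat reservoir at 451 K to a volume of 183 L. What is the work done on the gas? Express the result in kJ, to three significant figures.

W ≈ -8.64 kJ

Isothermal: W = nRT ln(V₂/V₁) = P₁V₁ ln(V₂/V₁).
P₁V₁ = (142 kPa)(40 L) = 5680 J.
W = 5680 × ln(183/40) = 5680 × 1.521
W_by_gas = 8637 J; work on gas = −W_by = -8637 J.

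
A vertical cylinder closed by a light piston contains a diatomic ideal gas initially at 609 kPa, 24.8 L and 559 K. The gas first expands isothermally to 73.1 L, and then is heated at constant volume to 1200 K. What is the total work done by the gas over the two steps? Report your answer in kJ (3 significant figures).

Step 1 (isothermal): W = P₁V₁ ln(V₂/V₁) = (15103) ln(73.1/24.8) = 16326 J.
Step 2 (isochoric): W = 0 (constant volume).
W_total = 16326 + 0 = 16326 J.

W_total ≈ 16.3 kJ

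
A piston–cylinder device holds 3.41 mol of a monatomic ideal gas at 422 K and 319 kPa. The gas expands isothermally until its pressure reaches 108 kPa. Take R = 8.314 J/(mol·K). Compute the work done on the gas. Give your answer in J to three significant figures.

W ≈ -13000 J

Isothermal process: W = nRT ln(V₂/V₁) = nRT ln(P₁/P₂).
W = (3.41)(8.314)(422) × ln(319/108)
  = 11964 × ln(2.954) = 11964 × 1.083
W_by_gas = 12958 J; work on gas = −W_by = -12958 J.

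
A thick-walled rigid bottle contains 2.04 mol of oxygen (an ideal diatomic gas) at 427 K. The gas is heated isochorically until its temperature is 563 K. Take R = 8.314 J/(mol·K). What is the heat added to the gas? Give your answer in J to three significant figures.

Q ≈ 5770 J

Constant volume ⇒ W = 0, so Q = ΔU = nCᵥΔT with Cᵥ = 5R/2 = 20.79 J/(mol·K).
ΔU = (2.04)(20.79)(563 − 427) = 5767 J.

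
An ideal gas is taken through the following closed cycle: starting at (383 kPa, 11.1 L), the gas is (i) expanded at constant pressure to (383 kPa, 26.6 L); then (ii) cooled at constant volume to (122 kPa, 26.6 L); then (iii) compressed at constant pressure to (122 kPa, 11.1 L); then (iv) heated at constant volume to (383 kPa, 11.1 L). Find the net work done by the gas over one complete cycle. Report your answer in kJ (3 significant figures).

W_net ≈ 4.05 kJ

Constant-volume legs do no work.
W(i) = (383)(26.6 − 11.1) = 5937 J; W(iii) = (122)(11.1 − 26.6) = -1891 J.
W_net = 5937 − 1891 = 4046 J (the clockwise enclosed area).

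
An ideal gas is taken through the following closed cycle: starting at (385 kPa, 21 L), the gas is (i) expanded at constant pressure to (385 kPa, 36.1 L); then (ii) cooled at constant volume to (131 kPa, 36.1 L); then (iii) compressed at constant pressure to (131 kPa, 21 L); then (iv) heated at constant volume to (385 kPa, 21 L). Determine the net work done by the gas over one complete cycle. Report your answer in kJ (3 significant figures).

W_net ≈ 3.84 kJ

Constant-volume legs do no work.
W(i) = (385)(36.1 − 21) = 5814 J; W(iii) = (131)(21 − 36.1) = -1978 J.
W_net = 5814 − 1978 = 3835 J (the clockwise enclosed area).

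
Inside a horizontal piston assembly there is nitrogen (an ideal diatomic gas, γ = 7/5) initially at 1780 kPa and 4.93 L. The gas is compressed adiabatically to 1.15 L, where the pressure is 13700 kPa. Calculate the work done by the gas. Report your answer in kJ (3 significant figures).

Adiabatic: W = (P₁V₁ − P₂V₂)/(γ − 1) with γ = 7/5.
P₁V₁ = 8775 J, P₂V₂ = 15755 J.
W = (8775 − 15755) / 0.4 = -17449 J.

W ≈ -17.4 kJ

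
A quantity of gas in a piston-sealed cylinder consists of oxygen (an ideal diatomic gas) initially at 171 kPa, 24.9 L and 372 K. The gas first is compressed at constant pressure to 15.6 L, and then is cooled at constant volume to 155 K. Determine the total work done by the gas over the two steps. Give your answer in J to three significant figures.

W_total ≈ -1590 J

Step 1 (isobaric): W = PΔV = (171 kPa)(15.6 − 24.9 L) = -1590 J.
Step 2 (isochoric): W = 0 (constant volume).
W_total = -1590 + 0 = -1590 J.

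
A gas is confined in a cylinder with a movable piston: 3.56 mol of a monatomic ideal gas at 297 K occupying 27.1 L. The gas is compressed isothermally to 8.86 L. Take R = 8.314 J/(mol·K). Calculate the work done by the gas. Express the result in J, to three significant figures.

W ≈ -9830 J

Isothermal: W = nRT ln(V₂/V₁).
W = (3.56)(8.314)(297) × ln(8.86/27.1)
  = 8791 × -1.118
W_by_gas = -9828 J.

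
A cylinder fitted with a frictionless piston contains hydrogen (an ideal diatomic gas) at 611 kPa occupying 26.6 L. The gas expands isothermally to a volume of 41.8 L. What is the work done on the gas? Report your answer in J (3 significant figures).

W ≈ -7350 J

Isothermal: W = nRT ln(V₂/V₁) = P₁V₁ ln(V₂/V₁).
P₁V₁ = (611 kPa)(26.6 L) = 16253 J.
W = 16253 × ln(41.8/26.6) = 16253 × 0.452
W_by_gas = 7346 J; work on gas = −W_by = -7346 J.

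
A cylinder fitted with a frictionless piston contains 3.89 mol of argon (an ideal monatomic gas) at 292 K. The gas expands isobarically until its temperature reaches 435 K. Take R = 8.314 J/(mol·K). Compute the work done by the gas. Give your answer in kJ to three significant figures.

W ≈ 4.62 kJ

Isobaric: W = P ΔV = nR ΔT.
W = (3.89)(8.314)(435 − 292) = 4625 J.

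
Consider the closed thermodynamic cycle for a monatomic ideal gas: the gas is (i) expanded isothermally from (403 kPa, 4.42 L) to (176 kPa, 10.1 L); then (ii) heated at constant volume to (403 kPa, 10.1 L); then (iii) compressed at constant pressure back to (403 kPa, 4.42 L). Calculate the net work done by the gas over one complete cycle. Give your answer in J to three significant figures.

Leg (i): W = PᵢVᵢ ln(V_f/Vᵢ) = (1781) ln(10.1/4.42) = 1472 J.
Leg (ii): W = 0.
Leg (iii): W = PΔV = (403)(4.42 − 10.1) = -2289 J.
W_net = 1472 − 2289 = -817 J.

W_net ≈ -817 J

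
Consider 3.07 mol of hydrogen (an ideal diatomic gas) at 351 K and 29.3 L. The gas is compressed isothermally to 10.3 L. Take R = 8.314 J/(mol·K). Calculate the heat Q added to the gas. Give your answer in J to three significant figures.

Isothermal ⇒ ΔU = 0, so Q = W = nRT ln(V₂/V₁).
Q = (3.07)(8.314)(351) ln(10.3/29.3) = 8959 × -1.045 = -9366 J.

Q ≈ -9370 J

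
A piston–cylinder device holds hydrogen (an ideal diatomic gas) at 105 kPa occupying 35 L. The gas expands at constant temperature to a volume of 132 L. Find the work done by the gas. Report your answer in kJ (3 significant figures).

Isothermal: W = nRT ln(V₂/V₁) = P₁V₁ ln(V₂/V₁).
P₁V₁ = (105 kPa)(35 L) = 3675 J.
W = 3675 × ln(132/35) = 3675 × 1.327
W_by_gas = 4878 J.

W ≈ 4.88 kJ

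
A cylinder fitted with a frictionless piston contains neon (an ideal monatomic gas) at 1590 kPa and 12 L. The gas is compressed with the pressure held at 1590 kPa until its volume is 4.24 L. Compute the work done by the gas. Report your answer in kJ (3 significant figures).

Isobaric: W = P ΔV.
W = (1590 kPa)(4.24 − 12 L) = (1590)(-7.76) = -12338 J.

W ≈ -12.3 kJ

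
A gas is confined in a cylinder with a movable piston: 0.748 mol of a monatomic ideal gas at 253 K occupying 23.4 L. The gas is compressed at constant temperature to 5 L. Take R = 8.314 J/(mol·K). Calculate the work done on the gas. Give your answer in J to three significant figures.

W ≈ 2430 J

Isothermal: W = nRT ln(V₂/V₁).
W = (0.748)(8.314)(253) × ln(5/23.4)
  = 1573 × -1.543
W_by_gas = -2428 J; work on gas = −W_by = 2428 J.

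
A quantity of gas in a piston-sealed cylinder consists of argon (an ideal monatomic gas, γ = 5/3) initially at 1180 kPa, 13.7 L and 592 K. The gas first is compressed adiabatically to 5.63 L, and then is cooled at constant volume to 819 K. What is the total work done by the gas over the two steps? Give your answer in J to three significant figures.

W_total ≈ -19600 J

Step 1 (adiabatic): W = (P₁V₁ − P₂V₂)/(γ−1) = (16166 − 29247)/0.667 = -19621 J.
Step 2 (isochoric): W = 0 (constant volume).
W_total = -19621 + 0 = -19621 J.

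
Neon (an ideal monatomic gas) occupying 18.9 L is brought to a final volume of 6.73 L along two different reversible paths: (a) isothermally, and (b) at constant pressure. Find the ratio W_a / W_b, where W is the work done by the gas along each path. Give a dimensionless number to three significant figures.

Path (a) isothermal: W = P₁V₁ ln(V₂/V₁) → W_a/(P₁V₁) = -1.033.
Path (b) isobaric: W = P₁(V₂ − V₁) → W_b/(P₁V₁) = -0.6439.
W_a / W_b = -1.033 / -0.6439 = 1.604.

W_a / W_b ≈ 1.60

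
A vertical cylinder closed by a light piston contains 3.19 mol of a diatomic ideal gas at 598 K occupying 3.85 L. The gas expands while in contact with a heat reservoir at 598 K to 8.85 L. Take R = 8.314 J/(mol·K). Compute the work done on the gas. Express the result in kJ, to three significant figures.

W ≈ -13.2 kJ

Isothermal: W = nRT ln(V₂/V₁).
W = (3.19)(8.314)(598) × ln(8.85/3.85)
  = 15860 × 0.8323
W_by_gas = 13201 J; work on gas = −W_by = -13201 J.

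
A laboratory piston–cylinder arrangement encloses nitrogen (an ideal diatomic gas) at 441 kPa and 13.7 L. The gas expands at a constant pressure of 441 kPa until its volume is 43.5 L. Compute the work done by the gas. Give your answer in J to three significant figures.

Isobaric: W = P ΔV.
W = (441 kPa)(43.5 − 13.7 L) = (441)(29.8) = 13142 J.

W ≈ 13100 J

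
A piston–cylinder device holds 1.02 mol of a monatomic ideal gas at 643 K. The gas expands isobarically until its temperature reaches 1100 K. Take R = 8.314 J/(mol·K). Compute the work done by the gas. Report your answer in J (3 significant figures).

W ≈ 3880 J

Isobaric: W = P ΔV = nR ΔT.
W = (1.02)(8.314)(1100 − 643) = 3875 J.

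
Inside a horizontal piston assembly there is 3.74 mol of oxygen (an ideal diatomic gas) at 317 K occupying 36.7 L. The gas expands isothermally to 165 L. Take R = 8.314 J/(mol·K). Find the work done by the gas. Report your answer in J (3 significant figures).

Isothermal: W = nRT ln(V₂/V₁).
W = (3.74)(8.314)(317) × ln(165/36.7)
  = 9857 × 1.503
W_by_gas = 14817 J.

W ≈ 14800 J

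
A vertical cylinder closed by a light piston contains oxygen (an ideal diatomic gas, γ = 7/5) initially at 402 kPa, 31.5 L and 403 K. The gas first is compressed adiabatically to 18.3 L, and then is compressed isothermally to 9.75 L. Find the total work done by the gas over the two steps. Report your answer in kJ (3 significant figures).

Step 1 (adiabatic): W = (P₁V₁ − P₂V₂)/(γ−1) = (12663 − 15735)/0.4 = -7681 J.
After step 1: P = 859.9 kPa, V = 18.3 L, T = 500.8 K.
Step 2 (isothermal): W = P₁V₁ ln(V₂/V₁) = (15735) ln(9.75/18.3) = -9908 J.
W_total = -7681 − 9908 = -17589 J.

W_total ≈ -17.6 kJ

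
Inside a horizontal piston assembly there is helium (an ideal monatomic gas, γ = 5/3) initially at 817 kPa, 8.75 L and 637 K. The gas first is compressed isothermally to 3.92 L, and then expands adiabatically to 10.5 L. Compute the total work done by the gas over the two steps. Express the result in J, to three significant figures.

W_total ≈ -577 J

Step 1 (isothermal): W = P₁V₁ ln(V₂/V₁) = (7149) ln(3.92/8.75) = -5740 J.
After step 1: P = 1824 kPa, V = 3.92 L, T = 637 K.
Step 2 (adiabatic): W = (P₁V₁ − P₂V₂)/(γ−1) = (7149 − 3706)/0.667 = 5163 J.
W_total = -5740 + 5163 = -576.8 J.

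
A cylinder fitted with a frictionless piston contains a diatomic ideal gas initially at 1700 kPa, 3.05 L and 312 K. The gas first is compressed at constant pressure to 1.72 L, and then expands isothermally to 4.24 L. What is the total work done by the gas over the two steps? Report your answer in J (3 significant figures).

W_total ≈ 377 J

Step 1 (isobaric): W = PΔV = (1700 kPa)(1.72 − 3.05 L) = -2261 J.
After step 1: P = 1700 kPa, V = 1.72 L, T = 175.9 K.
Step 2 (isothermal): W = P₁V₁ ln(V₂/V₁) = (2924) ln(4.24/1.72) = 2638 J.
W_total = -2261 + 2638 = 377.1 J.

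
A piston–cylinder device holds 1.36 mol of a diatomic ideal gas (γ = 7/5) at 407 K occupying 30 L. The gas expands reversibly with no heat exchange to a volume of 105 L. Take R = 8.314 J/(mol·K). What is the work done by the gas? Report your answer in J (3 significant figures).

Adiabatic: TV^(γ−1) = const with γ = 7/5.
T₂ = T₁ (V₁/V₂)^(γ−1) = 407 × (30/105)^0.4 = 407 × 0.6059 = 246.6 K.
W_by = nCᵥ(T₁ − T₂) = (1.36)(20.79)(407 − 246.6) = 4535 J.

W ≈ 4530 J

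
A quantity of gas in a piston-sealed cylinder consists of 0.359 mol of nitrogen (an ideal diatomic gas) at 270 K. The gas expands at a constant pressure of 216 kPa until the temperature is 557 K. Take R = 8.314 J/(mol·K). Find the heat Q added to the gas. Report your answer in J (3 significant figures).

Isobaric: W = nRΔT = (0.359)(8.314)(287) = 856.6 J.
ΔU = nCᵥΔT with Cᵥ = 5R/2: ΔU = (0.359)(20.79)(287) = 2142 J.
Q = ΔU + W = 2142 + 856.6 = 2998 J.

Q ≈ 3000 J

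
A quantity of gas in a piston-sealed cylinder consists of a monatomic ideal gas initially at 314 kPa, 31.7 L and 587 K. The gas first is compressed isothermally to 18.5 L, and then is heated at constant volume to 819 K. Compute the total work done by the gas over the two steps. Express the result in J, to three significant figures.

Step 1 (isothermal): W = P₁V₁ ln(V₂/V₁) = (9954) ln(18.5/31.7) = -5361 J.
Step 2 (isochoric): W = 0 (constant volume).
W_total = -5361 + 0 = -5361 J.

W_total ≈ -5360 J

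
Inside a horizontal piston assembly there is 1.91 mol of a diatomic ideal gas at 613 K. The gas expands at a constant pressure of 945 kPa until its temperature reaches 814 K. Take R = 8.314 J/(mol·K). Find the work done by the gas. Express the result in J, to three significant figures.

Isobaric: W = P ΔV = nR ΔT.
W = (1.91)(8.314)(814 − 613) = 3192 J.

W ≈ 3190 J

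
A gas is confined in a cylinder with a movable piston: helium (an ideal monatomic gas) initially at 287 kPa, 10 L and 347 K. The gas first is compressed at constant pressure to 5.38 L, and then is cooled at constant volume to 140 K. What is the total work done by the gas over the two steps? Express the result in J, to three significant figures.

Step 1 (isobaric): W = PΔV = (287 kPa)(5.38 − 10 L) = -1326 J.
Step 2 (isochoric): W = 0 (constant volume).
W_total = -1326 + 0 = -1326 J.

W_total ≈ -1330 J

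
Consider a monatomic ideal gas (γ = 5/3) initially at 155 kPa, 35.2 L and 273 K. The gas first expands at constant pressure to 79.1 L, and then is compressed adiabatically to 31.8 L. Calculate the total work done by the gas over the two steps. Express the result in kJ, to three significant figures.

Step 1 (isobaric): W = PΔV = (155 kPa)(79.1 − 35.2 L) = 6804 J.
After step 1: P = 155 kPa, V = 79.1 L, T = 613.5 K.
Step 2 (adiabatic): W = (P₁V₁ − P₂V₂)/(γ−1) = (12260 − 22508)/0.667 = -15372 J.
W_total = 6804 − 15372 = -8567 J.

W_total ≈ -8.57 kJ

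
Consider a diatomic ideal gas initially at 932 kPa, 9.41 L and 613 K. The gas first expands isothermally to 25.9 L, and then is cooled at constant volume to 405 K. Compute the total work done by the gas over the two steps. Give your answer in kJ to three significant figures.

W_total ≈ 8.88 kJ

Step 1 (isothermal): W = P₁V₁ ln(V₂/V₁) = (8770) ln(25.9/9.41) = 8879 J.
Step 2 (isochoric): W = 0 (constant volume).
W_total = 8879 + 0 = 8879 J.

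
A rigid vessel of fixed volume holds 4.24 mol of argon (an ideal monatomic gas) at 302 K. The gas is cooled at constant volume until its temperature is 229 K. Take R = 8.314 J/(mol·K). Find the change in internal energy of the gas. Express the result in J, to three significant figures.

ΔU ≈ -3860 J

Constant volume ⇒ W = 0, so Q = ΔU = nCᵥΔT with Cᵥ = 3R/2 = 12.47 J/(mol·K).
ΔU = (4.24)(12.47)(229 − 302) = -3860 J.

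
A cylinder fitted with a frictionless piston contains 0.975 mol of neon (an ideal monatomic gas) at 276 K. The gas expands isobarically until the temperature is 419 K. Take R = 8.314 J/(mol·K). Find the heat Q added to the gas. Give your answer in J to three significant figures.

Q ≈ 2900 J

Isobaric: W = nRΔT = (0.975)(8.314)(143) = 1159 J.
ΔU = nCᵥΔT with Cᵥ = 3R/2: ΔU = (0.975)(12.47)(143) = 1739 J.
Q = ΔU + W = 1739 + 1159 = 2898 J.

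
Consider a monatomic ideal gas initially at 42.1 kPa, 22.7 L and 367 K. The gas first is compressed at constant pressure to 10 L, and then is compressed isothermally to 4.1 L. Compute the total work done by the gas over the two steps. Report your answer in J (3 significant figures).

W_total ≈ -910 J

Step 1 (isobaric): W = PΔV = (42.1 kPa)(10 − 22.7 L) = -534.7 J.
After step 1: P = 42.1 kPa, V = 10 L, T = 161.7 K.
Step 2 (isothermal): W = P₁V₁ ln(V₂/V₁) = (421) ln(4.1/10) = -375.4 J.
W_total = -534.7 − 375.4 = -910 J.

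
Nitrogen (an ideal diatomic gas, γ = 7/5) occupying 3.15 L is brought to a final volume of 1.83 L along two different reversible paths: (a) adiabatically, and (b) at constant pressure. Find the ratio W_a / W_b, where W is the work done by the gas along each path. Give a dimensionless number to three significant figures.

W_a / W_b ≈ 1.45

Path (a) adiabatic: W = P₁V₁(1 − (V₁/V₂)^(γ−1))/(γ−1) → W_a/(P₁V₁) = -0.6066.
Path (b) isobaric: W = P₁(V₂ − V₁) → W_b/(P₁V₁) = -0.419.
W_a / W_b = -0.6066 / -0.419 = 1.448.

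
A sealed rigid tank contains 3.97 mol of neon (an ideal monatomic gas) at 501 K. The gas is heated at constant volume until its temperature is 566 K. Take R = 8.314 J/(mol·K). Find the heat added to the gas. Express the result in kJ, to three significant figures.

Constant volume ⇒ W = 0, so Q = ΔU = nCᵥΔT with Cᵥ = 3R/2 = 12.47 J/(mol·K).
ΔU = (3.97)(12.47)(566 − 501) = 3218 J.

Q ≈ 3.22 kJ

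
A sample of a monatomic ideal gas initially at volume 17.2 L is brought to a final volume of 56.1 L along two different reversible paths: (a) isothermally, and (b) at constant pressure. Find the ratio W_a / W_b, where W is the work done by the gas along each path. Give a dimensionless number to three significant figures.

Path (a) isothermal: W = P₁V₁ ln(V₂/V₁) → W_a/(P₁V₁) = 1.182.
Path (b) isobaric: W = P₁(V₂ − V₁) → W_b/(P₁V₁) = 2.262.
W_a / W_b = 1.182 / 2.262 = 0.5227.

W_a / W_b ≈ 0.523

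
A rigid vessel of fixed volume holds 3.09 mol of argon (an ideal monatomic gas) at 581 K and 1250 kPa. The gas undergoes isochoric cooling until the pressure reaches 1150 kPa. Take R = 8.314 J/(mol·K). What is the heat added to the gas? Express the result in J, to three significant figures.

Q ≈ -1790 J

Constant volume ⇒ W = 0, so Q = ΔU = nCᵥΔT with Cᵥ = 3R/2 = 12.47 J/(mol·K).
At constant V, T₂/T₁ = P₂/P₁ ⇒ ΔT = T₁(P₂/P₁ − 1) = 581·(1150/1250 − 1) = -46.48 K.
ΔU = (3.09)(12.47)(-46.48) = -1791 J.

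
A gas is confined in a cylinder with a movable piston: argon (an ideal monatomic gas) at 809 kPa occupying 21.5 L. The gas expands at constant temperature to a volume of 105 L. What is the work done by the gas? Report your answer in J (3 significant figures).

W ≈ 27600 J

Isothermal: W = nRT ln(V₂/V₁) = P₁V₁ ln(V₂/V₁).
P₁V₁ = (809 kPa)(21.5 L) = 17394 J.
W = 17394 × ln(105/21.5) = 17394 × 1.586
W_by_gas = 27584 J.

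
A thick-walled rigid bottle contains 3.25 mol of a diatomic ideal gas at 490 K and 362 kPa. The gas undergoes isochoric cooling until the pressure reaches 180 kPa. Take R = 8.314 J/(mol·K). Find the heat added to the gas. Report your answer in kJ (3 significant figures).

Q ≈ -16.6 kJ

Constant volume ⇒ W = 0, so Q = ΔU = nCᵥΔT with Cᵥ = 5R/2 = 20.79 J/(mol·K).
At constant V, T₂/T₁ = P₂/P₁ ⇒ ΔT = T₁(P₂/P₁ − 1) = 490·(180/362 − 1) = -246.4 K.
ΔU = (3.25)(20.79)(-246.4) = -16641 J.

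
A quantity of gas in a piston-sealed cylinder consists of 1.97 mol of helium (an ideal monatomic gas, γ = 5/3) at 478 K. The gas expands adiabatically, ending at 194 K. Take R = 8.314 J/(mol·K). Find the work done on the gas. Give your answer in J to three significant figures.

Adiabatic ⇒ Q = 0, so W_by = −ΔU = nCᵥ(T₁ − T₂).
Cᵥ = 3R/2 = 12.47 J/(mol·K).
W = (1.97)(12.47)(478 − 194) = 6977 J.
Work on gas = −W_by = -6977 J.

W ≈ -6980 J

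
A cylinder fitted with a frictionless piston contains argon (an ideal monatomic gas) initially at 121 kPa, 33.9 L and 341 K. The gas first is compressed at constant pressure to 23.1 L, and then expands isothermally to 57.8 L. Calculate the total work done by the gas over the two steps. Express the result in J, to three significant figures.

W_total ≈ 1260 J

Step 1 (isobaric): W = PΔV = (121 kPa)(23.1 − 33.9 L) = -1307 J.
After step 1: P = 121 kPa, V = 23.1 L, T = 232.4 K.
Step 2 (isothermal): W = P₁V₁ ln(V₂/V₁) = (2795) ln(57.8/23.1) = 2564 J.
W_total = -1307 + 2564 = 1257 J.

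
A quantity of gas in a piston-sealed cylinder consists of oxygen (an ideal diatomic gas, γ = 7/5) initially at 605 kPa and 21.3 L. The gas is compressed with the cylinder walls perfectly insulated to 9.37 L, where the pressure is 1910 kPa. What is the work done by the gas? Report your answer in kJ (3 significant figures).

Adiabatic: W = (P₁V₁ − P₂V₂)/(γ − 1) with γ = 7/5.
P₁V₁ = 12886 J, P₂V₂ = 17897 J.
W = (12886 − 17897) / 0.4 = -12525 J.

W ≈ -12.5 kJ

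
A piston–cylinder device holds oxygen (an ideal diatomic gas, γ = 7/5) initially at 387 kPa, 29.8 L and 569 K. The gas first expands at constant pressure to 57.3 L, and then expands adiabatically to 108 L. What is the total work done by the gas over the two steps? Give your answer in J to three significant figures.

Step 1 (isobaric): W = PΔV = (387 kPa)(57.3 − 29.8 L) = 10642 J.
After step 1: P = 387 kPa, V = 57.3 L, T = 1094 K.
Step 2 (adiabatic): W = (P₁V₁ − P₂V₂)/(γ−1) = (22175 − 17209)/0.4 = 12415 J.
W_total = 10642 + 12415 = 23058 J.

W_total ≈ 23100 J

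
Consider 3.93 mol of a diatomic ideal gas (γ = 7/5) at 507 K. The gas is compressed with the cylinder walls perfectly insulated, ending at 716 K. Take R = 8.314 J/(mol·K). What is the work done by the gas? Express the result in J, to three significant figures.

W ≈ -17100 J

Adiabatic ⇒ Q = 0, so W_by = −ΔU = nCᵥ(T₁ − T₂).
Cᵥ = 5R/2 = 20.79 J/(mol·K).
W = (3.93)(20.79)(507 − 716) = -17072 J.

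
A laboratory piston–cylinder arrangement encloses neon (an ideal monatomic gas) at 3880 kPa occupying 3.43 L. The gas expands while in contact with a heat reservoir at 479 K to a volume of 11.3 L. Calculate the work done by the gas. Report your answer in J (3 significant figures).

Isothermal: W = nRT ln(V₂/V₁) = P₁V₁ ln(V₂/V₁).
P₁V₁ = (3880 kPa)(3.43 L) = 13308 J.
W = 13308 × ln(11.3/3.43) = 13308 × 1.192
W_by_gas = 15867 J.

W ≈ 15900 J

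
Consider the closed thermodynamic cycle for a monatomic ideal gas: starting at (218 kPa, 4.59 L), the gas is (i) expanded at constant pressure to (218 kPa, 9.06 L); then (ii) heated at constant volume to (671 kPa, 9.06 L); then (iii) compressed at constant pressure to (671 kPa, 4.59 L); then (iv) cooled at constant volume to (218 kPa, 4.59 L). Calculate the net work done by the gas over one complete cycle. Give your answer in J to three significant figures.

Constant-volume legs do no work.
W(i) = (218)(9.06 − 4.59) = 974.5 J; W(iii) = (671)(4.59 − 9.06) = -2999 J.
W_net = 974.5 − 2999 = -2025 J (the counter-clockwise enclosed area).

W_net ≈ -2020 J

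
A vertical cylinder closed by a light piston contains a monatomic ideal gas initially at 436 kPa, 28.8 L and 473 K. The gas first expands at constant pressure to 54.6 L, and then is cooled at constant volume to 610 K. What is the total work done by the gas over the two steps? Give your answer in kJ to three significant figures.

W_total ≈ 11.2 kJ

Step 1 (isobaric): W = PΔV = (436 kPa)(54.6 − 28.8 L) = 11249 J.
Step 2 (isochoric): W = 0 (constant volume).
W_total = 11249 + 0 = 11249 J.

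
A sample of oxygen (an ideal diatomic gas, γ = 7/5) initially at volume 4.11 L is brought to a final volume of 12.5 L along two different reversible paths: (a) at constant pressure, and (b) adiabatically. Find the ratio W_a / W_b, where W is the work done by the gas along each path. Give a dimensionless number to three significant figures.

W_a / W_b ≈ 2.27

Path (a) isobaric: W = P₁(V₂ − V₁) → W_a/(P₁V₁) = 2.041.
Path (b) adiabatic: W = P₁V₁(1 − (V₁/V₂)^(γ−1))/(γ−1) → W_b/(P₁V₁) = 0.8978.
W_a / W_b = 2.041 / 0.8978 = 2.274.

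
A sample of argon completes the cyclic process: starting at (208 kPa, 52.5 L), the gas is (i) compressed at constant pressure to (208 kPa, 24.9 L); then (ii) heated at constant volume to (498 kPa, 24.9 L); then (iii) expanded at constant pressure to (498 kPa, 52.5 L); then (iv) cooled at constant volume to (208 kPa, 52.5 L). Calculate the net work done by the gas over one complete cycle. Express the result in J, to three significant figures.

W_net ≈ 8000 J

Constant-volume legs do no work.
W(i) = (208)(24.9 − 52.5) = -5741 J; W(iii) = (498)(52.5 − 24.9) = 13745 J.
W_net = -5741 + 13745 = 8004 J (the clockwise enclosed area).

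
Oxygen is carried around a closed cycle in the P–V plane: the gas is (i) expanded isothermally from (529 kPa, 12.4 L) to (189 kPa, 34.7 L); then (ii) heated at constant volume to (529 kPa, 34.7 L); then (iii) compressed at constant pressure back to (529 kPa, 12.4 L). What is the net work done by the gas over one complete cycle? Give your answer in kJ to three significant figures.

Leg (i): W = PᵢVᵢ ln(V_f/Vᵢ) = (6560) ln(34.7/12.4) = 6750 J.
Leg (ii): W = 0.
Leg (iii): W = PΔV = (529)(12.4 − 34.7) = -11797 J.
W_net = 6750 − 11797 = -5047 J.

W_net ≈ -5.05 kJ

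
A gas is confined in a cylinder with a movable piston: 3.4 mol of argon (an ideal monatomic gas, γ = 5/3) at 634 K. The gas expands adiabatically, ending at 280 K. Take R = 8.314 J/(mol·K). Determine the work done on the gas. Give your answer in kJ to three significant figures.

W ≈ -15.0 kJ

Adiabatic ⇒ Q = 0, so W_by = −ΔU = nCᵥ(T₁ − T₂).
Cᵥ = 3R/2 = 12.47 J/(mol·K).
W = (3.4)(12.47)(634 − 280) = 15010 J.
Work on gas = −W_by = -15010 J.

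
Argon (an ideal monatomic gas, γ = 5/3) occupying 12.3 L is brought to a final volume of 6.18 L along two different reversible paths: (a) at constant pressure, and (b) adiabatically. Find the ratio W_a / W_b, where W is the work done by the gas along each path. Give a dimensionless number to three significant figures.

Path (a) isobaric: W = P₁(V₂ − V₁) → W_a/(P₁V₁) = -0.4976.
Path (b) adiabatic: W = P₁V₁(1 − (V₁/V₂)^(γ−1))/(γ−1) → W_b/(P₁V₁) = -0.8734.
W_a / W_b = -0.4976 / -0.8734 = 0.5697.

W_a / W_b ≈ 0.570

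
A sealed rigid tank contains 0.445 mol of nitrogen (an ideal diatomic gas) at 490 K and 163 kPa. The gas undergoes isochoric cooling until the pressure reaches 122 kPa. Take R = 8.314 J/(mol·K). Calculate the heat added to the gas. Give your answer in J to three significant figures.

Q ≈ -1140 J

Constant volume ⇒ W = 0, so Q = ΔU = nCᵥΔT with Cᵥ = 5R/2 = 20.79 J/(mol·K).
At constant V, T₂/T₁ = P₂/P₁ ⇒ ΔT = T₁(P₂/P₁ − 1) = 490·(122/163 − 1) = -123.3 K.
ΔU = (0.445)(20.79)(-123.3) = -1140 J.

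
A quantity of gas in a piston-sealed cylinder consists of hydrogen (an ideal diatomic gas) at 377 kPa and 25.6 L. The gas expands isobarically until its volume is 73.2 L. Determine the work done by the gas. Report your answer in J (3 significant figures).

Isobaric: W = P ΔV.
W = (377 kPa)(73.2 − 25.6 L) = (377)(47.6) = 17945 J.

W ≈ 17900 J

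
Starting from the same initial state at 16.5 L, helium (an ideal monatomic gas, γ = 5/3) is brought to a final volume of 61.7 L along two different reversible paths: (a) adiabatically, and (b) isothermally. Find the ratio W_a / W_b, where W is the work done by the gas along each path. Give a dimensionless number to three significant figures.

Path (a) adiabatic: W = P₁V₁(1 − (V₁/V₂)^(γ−1))/(γ−1) → W_a/(P₁V₁) = 0.8774.
Path (b) isothermal: W = P₁V₁ ln(V₂/V₁) → W_b/(P₁V₁) = 1.319.
W_a / W_b = 0.8774 / 1.319 = 0.6652.

W_a / W_b ≈ 0.665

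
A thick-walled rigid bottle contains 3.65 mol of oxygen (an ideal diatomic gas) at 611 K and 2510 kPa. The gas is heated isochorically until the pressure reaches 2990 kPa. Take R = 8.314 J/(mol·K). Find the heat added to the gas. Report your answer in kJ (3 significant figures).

Q ≈ 8.86 kJ

Constant volume ⇒ W = 0, so Q = ΔU = nCᵥΔT with Cᵥ = 5R/2 = 20.79 J/(mol·K).
At constant V, T₂/T₁ = P₂/P₁ ⇒ ΔT = T₁(P₂/P₁ − 1) = 611·(2990/2510 − 1) = 116.8 K.
ΔU = (3.65)(20.79)(116.8) = 8864 J.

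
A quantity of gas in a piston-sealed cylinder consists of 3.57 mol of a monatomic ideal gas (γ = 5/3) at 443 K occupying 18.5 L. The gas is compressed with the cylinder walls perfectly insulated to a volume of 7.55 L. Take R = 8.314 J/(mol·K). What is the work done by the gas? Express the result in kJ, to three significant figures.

W ≈ -16.1 kJ

Adiabatic: TV^(γ−1) = const with γ = 5/3.
T₂ = T₁ (V₁/V₂)^(γ−1) = 443 × (18.5/7.55)^0.667 = 443 × 1.818 = 805.2 K.
W_by = nCᵥ(T₁ − T₂) = (3.57)(12.47)(443 − 805.2) = -16124 J.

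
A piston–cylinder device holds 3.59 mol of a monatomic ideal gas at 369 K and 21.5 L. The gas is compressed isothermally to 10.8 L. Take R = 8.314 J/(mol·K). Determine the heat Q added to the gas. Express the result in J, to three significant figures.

Isothermal ⇒ ΔU = 0, so Q = W = nRT ln(V₂/V₁).
Q = (3.59)(8.314)(369) ln(10.8/21.5) = 11014 × -0.6885 = -7583 J.

Q ≈ -7580 J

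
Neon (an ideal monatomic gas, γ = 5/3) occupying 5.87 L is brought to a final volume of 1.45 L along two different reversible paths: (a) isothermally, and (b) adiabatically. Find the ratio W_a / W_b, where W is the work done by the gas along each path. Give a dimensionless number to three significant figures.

Path (a) isothermal: W = P₁V₁ ln(V₂/V₁) → W_a/(P₁V₁) = -1.398.
Path (b) adiabatic: W = P₁V₁(1 − (V₁/V₂)^(γ−1))/(γ−1) → W_b/(P₁V₁) = -2.31.
W_a / W_b = -1.398 / -2.31 = 0.6053.

W_a / W_b ≈ 0.605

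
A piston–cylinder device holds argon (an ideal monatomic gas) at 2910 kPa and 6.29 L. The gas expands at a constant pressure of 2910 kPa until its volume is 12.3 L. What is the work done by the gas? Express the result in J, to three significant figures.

Isobaric: W = P ΔV.
W = (2910 kPa)(12.3 − 6.29 L) = (2910)(6.01) = 17489 J.

W ≈ 17500 J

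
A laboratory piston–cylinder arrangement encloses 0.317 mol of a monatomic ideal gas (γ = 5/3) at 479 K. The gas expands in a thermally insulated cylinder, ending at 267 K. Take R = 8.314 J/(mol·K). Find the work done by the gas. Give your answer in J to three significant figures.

W ≈ 838 J

Adiabatic ⇒ Q = 0, so W_by = −ΔU = nCᵥ(T₁ − T₂).
Cᵥ = 3R/2 = 12.47 J/(mol·K).
W = (0.317)(12.47)(479 − 267) = 838.1 J.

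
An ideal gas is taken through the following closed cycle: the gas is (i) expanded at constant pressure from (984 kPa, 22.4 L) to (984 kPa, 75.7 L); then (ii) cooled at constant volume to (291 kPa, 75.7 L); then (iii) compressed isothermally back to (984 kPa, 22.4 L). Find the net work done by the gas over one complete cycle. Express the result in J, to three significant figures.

W_net ≈ 25600 J

Leg (i): W = PΔV = (984)(75.7 − 22.4) = 52447 J.
Leg (ii): W = 0.
Leg (iii): W = PᵢVᵢ ln(V_f/Vᵢ) = (22029) ln(22.4/75.7) = -26825 J.
W_net = 52447 − 26825 = 25622 J.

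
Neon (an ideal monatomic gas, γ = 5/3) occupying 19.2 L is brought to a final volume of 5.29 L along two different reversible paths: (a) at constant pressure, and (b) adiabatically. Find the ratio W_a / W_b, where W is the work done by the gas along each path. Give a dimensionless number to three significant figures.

W_a / W_b ≈ 0.355

Path (a) isobaric: W = P₁(V₂ − V₁) → W_a/(P₁V₁) = -0.7245.
Path (b) adiabatic: W = P₁V₁(1 − (V₁/V₂)^(γ−1))/(γ−1) → W_b/(P₁V₁) = -2.043.
W_a / W_b = -0.7245 / -2.043 = 0.3547.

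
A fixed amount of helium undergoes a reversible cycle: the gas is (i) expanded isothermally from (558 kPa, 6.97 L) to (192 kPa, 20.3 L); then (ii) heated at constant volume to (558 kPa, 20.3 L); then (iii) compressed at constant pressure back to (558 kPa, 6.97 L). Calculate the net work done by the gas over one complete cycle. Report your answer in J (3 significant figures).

W_net ≈ -3280 J

Leg (i): W = PᵢVᵢ ln(V_f/Vᵢ) = (3889) ln(20.3/6.97) = 4158 J.
Leg (ii): W = 0.
Leg (iii): W = PΔV = (558)(6.97 − 20.3) = -7438 J.
W_net = 4158 − 7438 = -3280 J.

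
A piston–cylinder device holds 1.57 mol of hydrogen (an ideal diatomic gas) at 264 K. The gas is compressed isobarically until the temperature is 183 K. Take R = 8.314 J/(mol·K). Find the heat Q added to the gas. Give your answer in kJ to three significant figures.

Q ≈ -3.70 kJ

Isobaric: W = nRΔT = (1.57)(8.314)(-81) = -1057 J.
ΔU = nCᵥΔT with Cᵥ = 5R/2: ΔU = (1.57)(20.79)(-81) = -2643 J.
Q = ΔU + W = -2643 − 1057 = -3701 J.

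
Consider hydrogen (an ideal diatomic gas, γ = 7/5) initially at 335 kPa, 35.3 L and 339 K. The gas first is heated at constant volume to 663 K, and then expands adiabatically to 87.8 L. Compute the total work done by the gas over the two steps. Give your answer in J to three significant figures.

W_total ≈ 17700 J

Step 1 (isochoric): W = 0 (constant volume).
After step 1: P = 655.2 kPa (V unchanged).
Step 2 (adiabatic): W = (P₁V₁ − P₂V₂)/(γ−1) = (23128 − 16064)/0.4 = 17660 J.
W_total = 0 + 17660 = 17660 J.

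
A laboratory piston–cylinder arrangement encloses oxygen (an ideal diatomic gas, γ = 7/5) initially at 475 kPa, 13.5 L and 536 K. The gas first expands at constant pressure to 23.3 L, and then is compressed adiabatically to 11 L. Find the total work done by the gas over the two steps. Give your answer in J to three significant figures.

W_total ≈ -5030 J

Step 1 (isobaric): W = PΔV = (475 kPa)(23.3 − 13.5 L) = 4655 J.
After step 1: P = 475 kPa, V = 23.3 L, T = 925.1 K.
Step 2 (adiabatic): W = (P₁V₁ − P₂V₂)/(γ−1) = (11068 − 14943)/0.4 = -9688 J.
W_total = 4655 − 9688 = -5033 J.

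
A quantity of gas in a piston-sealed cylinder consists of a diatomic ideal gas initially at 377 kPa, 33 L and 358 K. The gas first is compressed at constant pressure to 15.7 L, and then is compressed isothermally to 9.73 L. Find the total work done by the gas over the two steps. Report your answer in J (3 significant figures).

W_total ≈ -9350 J

Step 1 (isobaric): W = PΔV = (377 kPa)(15.7 − 33 L) = -6522 J.
After step 1: P = 377 kPa, V = 15.7 L, T = 170.3 K.
Step 2 (isothermal): W = P₁V₁ ln(V₂/V₁) = (5919) ln(9.73/15.7) = -2832 J.
W_total = -6522 − 2832 = -9354 J.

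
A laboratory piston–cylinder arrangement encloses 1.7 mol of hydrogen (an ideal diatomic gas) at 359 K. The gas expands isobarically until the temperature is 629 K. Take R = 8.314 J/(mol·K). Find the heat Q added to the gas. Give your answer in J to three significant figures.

Q ≈ 13400 J

Isobaric: W = nRΔT = (1.7)(8.314)(270) = 3816 J.
ΔU = nCᵥΔT with Cᵥ = 5R/2: ΔU = (1.7)(20.79)(270) = 9540 J.
Q = ΔU + W = 9540 + 3816 = 13356 J.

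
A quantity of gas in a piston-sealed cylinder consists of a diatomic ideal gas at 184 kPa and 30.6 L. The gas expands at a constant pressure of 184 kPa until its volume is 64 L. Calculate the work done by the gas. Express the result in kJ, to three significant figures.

W ≈ 6.15 kJ

Isobaric: W = P ΔV.
W = (184 kPa)(64 − 30.6 L) = (184)(33.4) = 6146 J.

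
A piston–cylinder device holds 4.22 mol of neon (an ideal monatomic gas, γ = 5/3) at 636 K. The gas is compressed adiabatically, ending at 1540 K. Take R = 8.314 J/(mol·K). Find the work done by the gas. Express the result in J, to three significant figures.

Adiabatic ⇒ Q = 0, so W_by = −ΔU = nCᵥ(T₁ − T₂).
Cᵥ = 3R/2 = 12.47 J/(mol·K).
W = (4.22)(12.47)(636 − 1540) = -47575 J.

W ≈ -47600 J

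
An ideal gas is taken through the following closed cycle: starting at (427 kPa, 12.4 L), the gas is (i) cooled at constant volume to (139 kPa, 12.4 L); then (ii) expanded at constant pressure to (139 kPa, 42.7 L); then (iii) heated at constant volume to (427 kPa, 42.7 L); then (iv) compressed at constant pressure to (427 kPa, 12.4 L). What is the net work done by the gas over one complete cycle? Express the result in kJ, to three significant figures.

Constant-volume legs do no work.
W(ii) = (139)(42.7 − 12.4) = 4212 J; W(iv) = (427)(12.4 − 42.7) = -12938 J.
W_net = 4212 − 12938 = -8726 J (the counter-clockwise enclosed area).

W_net ≈ -8.73 kJ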